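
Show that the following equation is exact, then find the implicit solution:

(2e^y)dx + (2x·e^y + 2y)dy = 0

Verify exactness: ∂M/∂y = ∂N/∂x ✓
Find F(x,y) such that ∂F/∂x = M, ∂F/∂y = N
Solution: 2x·e^y + y² = C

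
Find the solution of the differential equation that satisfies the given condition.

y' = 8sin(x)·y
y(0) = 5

General solution: y = Ce^(-8cos(x))
Applying IC y(0) = 5:
Particular solution: y = 5e^(8(1-cos(x)))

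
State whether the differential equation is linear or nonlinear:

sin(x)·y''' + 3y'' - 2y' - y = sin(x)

Linear (y and its derivatives appear to the first power only, no products of y terms)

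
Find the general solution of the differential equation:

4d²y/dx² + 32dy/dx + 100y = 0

Characteristic equation: 4r² + 32r + 100 = 0
Divide by 4: r² + 8r + 25 = 0
Roots: r = -4 ± 3i (complex conjugates)
General solution: y = e^(-4x)(C₁cos(3x) + C₂sin(3x))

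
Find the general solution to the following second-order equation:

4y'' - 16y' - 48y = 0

Characteristic equation: 4r² - 16r - 48 = 0
Divide by 4: r² - 4r - 12 = 0
Roots: r = 6, -2 (distinct real)
General solution: y = C₁e^(6x) + C₂e^(-2x)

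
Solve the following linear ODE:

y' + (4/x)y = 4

Using integrating factor method:

General solution: y = (4/5)x + Cx^(-4)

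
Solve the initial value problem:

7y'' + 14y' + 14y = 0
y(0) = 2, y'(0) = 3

General solution: y = e^(-x)(C₁cos(x) + C₂sin(x))
Complex roots r = -1 ± i
Applying ICs: C₁ = 2, C₂ = 5
Particular solution: y = e^(-x)(2cos(x) + 5sin(x))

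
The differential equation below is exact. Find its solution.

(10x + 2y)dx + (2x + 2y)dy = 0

Verify exactness: ∂M/∂y = ∂N/∂x ✓
Find F(x,y) such that ∂F/∂x = M, ∂F/∂y = N
Solution: 5x² + 2xy + y² = C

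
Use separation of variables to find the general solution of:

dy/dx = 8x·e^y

Separating variables and integrating:
-e^(-y) = 4x² + C

General solution: y = -ln(C - 4x²)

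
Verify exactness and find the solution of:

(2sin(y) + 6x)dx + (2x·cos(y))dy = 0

Verify exactness: ∂M/∂y = ∂N/∂x ✓
Find F(x,y) such that ∂F/∂x = M, ∂F/∂y = N
Solution: 2x·sin(y) + 3x² = C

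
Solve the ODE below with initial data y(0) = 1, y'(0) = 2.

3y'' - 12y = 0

General solution: y = C₁e^(2x) + C₂e^(-2x)
Applying ICs: C₁ = 1, C₂ = 0
Particular solution: y = e^(2x)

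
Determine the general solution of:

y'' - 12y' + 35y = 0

Characteristic equation: r² - 12r + 35 = 0
Roots: r = 7, 5 (distinct real)
General solution: y = C₁e^(7x) + C₂e^(5x)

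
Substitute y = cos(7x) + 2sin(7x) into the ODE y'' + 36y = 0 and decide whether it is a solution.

Verification:
y'' = -49cos(7x) - 98sin(7x)
y'' + 36y ≠ 0 (frequency mismatch: got 49 instead of 36)

No, it is not a solution.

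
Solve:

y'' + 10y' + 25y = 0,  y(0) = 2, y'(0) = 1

General solution: y = (C₁ + C₂x)e^(-5x)
Repeated root r = -5
Applying ICs: C₁ = 2, C₂ = 11
Particular solution: y = (2 + 11x)e^(-5x)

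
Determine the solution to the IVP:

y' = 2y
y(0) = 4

General solution: y = Ce^(2x)
Applying IC y(0) = 4:
Particular solution: y = 4e^(2x)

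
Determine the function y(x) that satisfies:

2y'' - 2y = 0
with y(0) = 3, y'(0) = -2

General solution: y = C₁e^x + C₂e^(-x)
Applying ICs: C₁ = 1/2, C₂ = 5/2
Particular solution: y = (1/2)e^x + (5/2)e^(-x)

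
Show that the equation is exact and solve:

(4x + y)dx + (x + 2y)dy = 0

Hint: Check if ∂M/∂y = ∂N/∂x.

Verify exactness: ∂M/∂y = ∂N/∂x ✓
Find F(x,y) such that ∂F/∂x = M, ∂F/∂y = N
Solution: 2x² + xy + y² = C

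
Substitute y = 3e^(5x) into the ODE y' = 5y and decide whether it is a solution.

Verification:
y = 3e^(5x)
y' = 15e^(5x)
5y = 15e^(5x)
y' = 5y ✓

Yes, it is a solution.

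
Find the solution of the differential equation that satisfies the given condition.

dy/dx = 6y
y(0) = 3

General solution: y = Ce^(6x)
Applying IC y(0) = 3:
Particular solution: y = 3e^(6x)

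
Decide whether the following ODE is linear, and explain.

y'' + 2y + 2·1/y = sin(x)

Nonlinear (1/y term)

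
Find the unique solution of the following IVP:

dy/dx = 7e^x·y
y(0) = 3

General solution: y = Ce^(7e^x)
Applying IC y(0) = 3:
Particular solution: y = 3e^(7(e^x - 1))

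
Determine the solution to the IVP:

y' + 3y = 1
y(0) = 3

General solution: y = 1/3 + Ce^(-3x)
Applying y(0) = 3: C = 3 - 1/3 = 8/3
Particular solution: y = 1/3 + (8/3)e^(-3x)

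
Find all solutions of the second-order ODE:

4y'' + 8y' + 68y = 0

Characteristic equation: 4r² + 8r + 68 = 0
Divide by 4: r² + 2r + 17 = 0
Roots: r = -1 ± 4i (complex conjugates)
General solution: y = e^(-x)(C₁cos(4x) + C₂sin(4x))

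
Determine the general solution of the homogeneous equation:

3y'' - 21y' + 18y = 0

Characteristic equation: 3r² - 21r + 18 = 0
Divide by 3: r² - 7r + 6 = 0
Roots: r = 6, 1 (distinct real)
General solution: y = C₁e^(6x) + C₂e^x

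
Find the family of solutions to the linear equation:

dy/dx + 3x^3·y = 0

Using integrating factor method:

General solution: y = Ce^(-3x^4/4)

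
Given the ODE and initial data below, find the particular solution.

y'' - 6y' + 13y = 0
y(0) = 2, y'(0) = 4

General solution: y = e^(3x)(C₁cos(2x) + C₂sin(2x))
Complex roots r = 3 ± 2i
Applying ICs: C₁ = 2, C₂ = -1
Particular solution: y = e^(3x)(2cos(2x) - sin(2x))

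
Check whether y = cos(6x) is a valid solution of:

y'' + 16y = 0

Verification:
y'' = -36cos(6x)
y'' + 16y ≠ 0 (frequency mismatch: got 36 instead of 16)

No, it is not a solution.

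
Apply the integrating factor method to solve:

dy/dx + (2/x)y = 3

Using integrating factor method:

General solution: y = x + Cx^(-2)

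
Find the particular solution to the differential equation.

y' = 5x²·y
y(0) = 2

General solution: y = Ce^(5x³/3)
Applying IC y(0) = 2:
Particular solution: y = 2e^(5x³/3)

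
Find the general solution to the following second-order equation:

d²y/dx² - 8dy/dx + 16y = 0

Characteristic equation: r² - 8r + 16 = 0
Factored: (r - 4)² = 0
Repeated root: r = 4
General solution: y = (C₁ + C₂x)e^(4x)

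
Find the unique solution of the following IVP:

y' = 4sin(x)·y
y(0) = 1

General solution: y = Ce^(-4cos(x))
Applying IC y(0) = 1:
Particular solution: y = e^(4(1-cos(x)))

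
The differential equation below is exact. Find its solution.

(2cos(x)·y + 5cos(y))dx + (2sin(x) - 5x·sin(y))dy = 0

Verify exactness: ∂M/∂y = ∂N/∂x ✓
Find F(x,y) such that ∂F/∂x = M, ∂F/∂y = N
Solution: 2sin(x)·y + 5x·cos(y) = C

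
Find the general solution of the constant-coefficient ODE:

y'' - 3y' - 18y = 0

Characteristic equation: r² - 3r - 18 = 0
Roots: r = 6, -3 (distinct real)
General solution: y = C₁e^(6x) + C₂e^(-3x)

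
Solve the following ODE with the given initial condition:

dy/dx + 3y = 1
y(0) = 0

General solution: y = 1/3 + Ce^(-3x)
Applying y(0) = 0: C = 0 - 1/3 = -1/3
Particular solution: y = 1/3 - (1/3)e^(-3x)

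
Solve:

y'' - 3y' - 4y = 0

Characteristic equation: r² - 3r - 4 = 0
Roots: r = 4, -1 (distinct real)
General solution: y = C₁e^(4x) + C₂e^(-x)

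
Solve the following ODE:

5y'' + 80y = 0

Characteristic equation: 5r² + 80 = 0
Divide by 5: r² + 16 = 0
Roots: r = ±4i (complex conjugates)
General solution: y = C₁cos(4x) + C₂sin(4x)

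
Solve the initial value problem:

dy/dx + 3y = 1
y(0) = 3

General solution: y = 1/3 + Ce^(-3x)
Applying y(0) = 3: C = 3 - 1/3 = 8/3
Particular solution: y = 1/3 + (8/3)e^(-3x)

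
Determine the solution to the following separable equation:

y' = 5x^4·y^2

Separating variables and integrating:
-1/y = x^5 + C

General solution: y^-1 = -x^5 + C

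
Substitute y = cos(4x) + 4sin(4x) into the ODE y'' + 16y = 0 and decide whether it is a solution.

Verification:
y'' = -16cos(4x) - 64sin(4x)
y'' + 16y = 0 ✓

Yes, it is a solution.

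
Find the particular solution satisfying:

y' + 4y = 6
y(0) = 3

General solution: y = 3/2 + Ce^(-4x)
Applying y(0) = 3: C = 3 - 3/2 = 3/2
Particular solution: y = 3/2 + (3/2)e^(-4x)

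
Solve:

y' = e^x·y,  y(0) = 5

General solution: y = Ce^(e^x)
Applying IC y(0) = 5:
Particular solution: y = 5e^(e^x - 1)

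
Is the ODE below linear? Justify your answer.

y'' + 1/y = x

No. Nonlinear (1/y term)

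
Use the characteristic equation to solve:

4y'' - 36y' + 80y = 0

Characteristic equation: 4r² - 36r + 80 = 0
Divide by 4: r² - 9r + 20 = 0
Roots: r = 5, 4 (distinct real)
General solution: y = C₁e^(5x) + C₂e^(4x)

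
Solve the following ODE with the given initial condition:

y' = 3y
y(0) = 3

General solution: y = Ce^(3x)
Applying IC y(0) = 3:
Particular solution: y = 3e^(3x)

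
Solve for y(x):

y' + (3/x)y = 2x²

Using integrating factor method:

General solution: y = (1/3)x^3 + Cx^(-3)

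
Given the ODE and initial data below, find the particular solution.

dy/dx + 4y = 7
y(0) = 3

General solution: y = 7/4 + Ce^(-4x)
Applying y(0) = 3: C = 3 - 7/4 = 5/4
Particular solution: y = 7/4 + (5/4)e^(-4x)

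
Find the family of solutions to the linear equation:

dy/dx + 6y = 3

Using integrating factor method:

General solution: y = 1/2 + Ce^(-6x)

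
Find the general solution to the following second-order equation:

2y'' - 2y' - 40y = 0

Characteristic equation: 2r² - 2r - 40 = 0
Divide by 2: r² - r - 20 = 0
Roots: r = 5, -4 (distinct real)
General solution: y = C₁e^(5x) + C₂e^(-4x)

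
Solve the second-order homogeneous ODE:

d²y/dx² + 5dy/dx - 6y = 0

Characteristic equation: r² + 5r - 6 = 0
Roots: r = 1, -6 (distinct real)
General solution: y = C₁e^x + C₂e^(-6x)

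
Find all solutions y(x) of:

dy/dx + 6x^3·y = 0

Using integrating factor method:

General solution: y = Ce^(-3x^4/2)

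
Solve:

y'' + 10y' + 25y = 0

Characteristic equation: r² + 10r + 25 = 0
Factored: (r + 5)² = 0
Repeated root: r = -5
General solution: y = (C₁ + C₂x)e^(-5x)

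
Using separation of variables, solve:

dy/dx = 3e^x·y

Separating variables and integrating:
ln|y| = 3e^x + C

General solution: y = Ce^(3e^x)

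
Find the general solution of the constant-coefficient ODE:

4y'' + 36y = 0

Characteristic equation: 4r² + 36 = 0
Divide by 4: r² + 9 = 0
Roots: r = ±3i (complex conjugates)
General solution: y = C₁cos(3x) + C₂sin(3x)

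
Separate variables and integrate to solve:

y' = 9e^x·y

Separating variables and integrating:
ln|y| = 9e^x + C

General solution: y = Ce^(9e^x)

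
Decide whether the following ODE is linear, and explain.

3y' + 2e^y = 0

Nonlinear (e^y is nonlinear in y)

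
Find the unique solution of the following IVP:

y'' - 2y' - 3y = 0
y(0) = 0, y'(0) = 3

General solution: y = C₁e^(3x) + C₂e^(-x)
Applying ICs: C₁ = 3/4, C₂ = -3/4
Particular solution: y = (3/4)e^(3x) - (3/4)e^(-x)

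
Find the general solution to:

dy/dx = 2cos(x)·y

Separating variables and integrating:
ln|y| = 2sin(x) + C

General solution: y = Ce^(2sin(x))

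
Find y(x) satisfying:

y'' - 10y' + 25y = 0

Characteristic equation: r² - 10r + 25 = 0
Factored: (r - 5)² = 0
Repeated root: r = 5
General solution: y = (C₁ + C₂x)e^(5x)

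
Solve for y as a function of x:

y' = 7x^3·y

Separating variables and integrating:
ln|y| = 7x^4/4 + C

General solution: y = Ce^(7x^4/4)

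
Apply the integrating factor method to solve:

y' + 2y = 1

Using integrating factor method:

General solution: y = 1/2 + Ce^(-2x)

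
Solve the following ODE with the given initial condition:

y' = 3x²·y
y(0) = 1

General solution: y = Ce^(x³)
Applying IC y(0) = 1:
Particular solution: y = e^(x³)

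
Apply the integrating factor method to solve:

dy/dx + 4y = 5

Using integrating factor method:

General solution: y = 5/4 + Ce^(-4x)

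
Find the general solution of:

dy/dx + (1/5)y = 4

Using integrating factor method:

General solution: y = 20 + Ce^(-x/5)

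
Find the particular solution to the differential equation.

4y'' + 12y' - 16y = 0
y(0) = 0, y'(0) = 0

General solution: y = C₁e^x + C₂e^(-4x)
Applying ICs: C₁ = 0, C₂ = 0
Particular solution: y = 0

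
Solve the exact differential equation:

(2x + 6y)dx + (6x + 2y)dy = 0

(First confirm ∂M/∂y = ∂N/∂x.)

Verify exactness: ∂M/∂y = ∂N/∂x ✓
Find F(x,y) such that ∂F/∂x = M, ∂F/∂y = N
Solution: x² + 6xy + y² = C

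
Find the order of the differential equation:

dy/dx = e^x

The order is 1 (highest derivative is of order 1).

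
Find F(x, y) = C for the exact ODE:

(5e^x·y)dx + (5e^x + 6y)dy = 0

Verify exactness: ∂M/∂y = ∂N/∂x ✓
Find F(x,y) such that ∂F/∂x = M, ∂F/∂y = N
Solution: 5e^x·y + 3y² = C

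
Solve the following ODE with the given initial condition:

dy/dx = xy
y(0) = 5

General solution: y = Ce^(x²/2)
Applying IC y(0) = 5:
Particular solution: y = 5e^(x²/2)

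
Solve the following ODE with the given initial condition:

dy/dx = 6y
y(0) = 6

General solution: y = Ce^(6x)
Applying IC y(0) = 6:
Particular solution: y = 6e^(6x)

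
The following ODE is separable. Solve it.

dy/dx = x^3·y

Separating variables and integrating:
ln|y| = x^4/4 + C

General solution: y = Ce^(x^4/4)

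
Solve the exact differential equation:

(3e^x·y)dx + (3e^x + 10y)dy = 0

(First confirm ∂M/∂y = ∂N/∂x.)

Verify exactness: ∂M/∂y = ∂N/∂x ✓
Find F(x,y) such that ∂F/∂x = M, ∂F/∂y = N
Solution: 3e^x·y + 5y² = C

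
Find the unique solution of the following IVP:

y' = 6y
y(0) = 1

General solution: y = Ce^(6x)
Applying IC y(0) = 1:
Particular solution: y = e^(6x)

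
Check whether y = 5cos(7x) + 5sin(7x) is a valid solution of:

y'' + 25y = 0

Verification:
y'' = -245cos(7x) - 245sin(7x)
y'' + 25y ≠ 0 (frequency mismatch: got 49 instead of 25)

No, it is not a solution.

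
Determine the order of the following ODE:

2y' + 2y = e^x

The order is 1 (highest derivative is of order 1).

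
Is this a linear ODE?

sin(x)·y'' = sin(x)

Yes. Linear (y and its derivatives appear to the first power only, no products of y terms)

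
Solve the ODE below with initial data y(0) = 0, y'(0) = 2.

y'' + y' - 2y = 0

General solution: y = C₁e^x + C₂e^(-2x)
Applying ICs: C₁ = 2/3, C₂ = -2/3
Particular solution: y = (2/3)e^x - (2/3)e^(-2x)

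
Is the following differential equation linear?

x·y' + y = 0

Yes. Linear (y and its derivatives appear to the first power only, no products of y terms)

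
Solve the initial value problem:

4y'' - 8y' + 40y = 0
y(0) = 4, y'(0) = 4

General solution: y = e^x(C₁cos(3x) + C₂sin(3x))
Complex roots r = 1 ± 3i
Applying ICs: C₁ = 4, C₂ = 0
Particular solution: y = e^x(4cos(3x))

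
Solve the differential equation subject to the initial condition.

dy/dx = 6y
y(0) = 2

General solution: y = Ce^(6x)
Applying IC y(0) = 2:
Particular solution: y = 2e^(6x)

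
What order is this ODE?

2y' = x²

The order is 1 (highest derivative is of order 1).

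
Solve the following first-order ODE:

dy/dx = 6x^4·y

Separating variables and integrating:
ln|y| = 6x^5/5 + C

General solution: y = Ce^(6x^5/5)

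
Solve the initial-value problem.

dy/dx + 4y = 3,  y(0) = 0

General solution: y = 3/4 + Ce^(-4x)
Applying y(0) = 0: C = 0 - 3/4 = -3/4
Particular solution: y = 3/4 - (3/4)e^(-4x)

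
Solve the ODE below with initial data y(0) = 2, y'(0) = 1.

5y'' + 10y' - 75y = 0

General solution: y = C₁e^(3x) + C₂e^(-5x)
Applying ICs: C₁ = 11/8, C₂ = 5/8
Particular solution: y = (11/8)e^(3x) + (5/8)e^(-5x)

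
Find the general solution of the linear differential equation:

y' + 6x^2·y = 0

Using integrating factor method:

General solution: y = Ce^(-2x^3)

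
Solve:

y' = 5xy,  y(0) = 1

General solution: y = Ce^(5x²/2)
Applying IC y(0) = 1:
Particular solution: y = e^(5x²/2)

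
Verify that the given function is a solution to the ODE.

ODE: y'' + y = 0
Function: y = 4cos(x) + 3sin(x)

Verification:
y'' = -4cos(x) - 3sin(x)
y'' + y = 0 ✓

Yes, it is a solution.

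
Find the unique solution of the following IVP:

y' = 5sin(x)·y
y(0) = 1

General solution: y = Ce^(-5cos(x))
Applying IC y(0) = 1:
Particular solution: y = e^(5(1-cos(x)))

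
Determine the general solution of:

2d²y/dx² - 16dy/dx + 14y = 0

Characteristic equation: 2r² - 16r + 14 = 0
Divide by 2: r² - 8r + 7 = 0
Roots: r = 1, 7 (distinct real)
General solution: y = C₁e^x + C₂e^(7x)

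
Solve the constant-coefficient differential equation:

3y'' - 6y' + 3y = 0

Characteristic equation: 3r² - 6r + 3 = 0
Divide by 3: r² - 2r + 1 = 0
Factored: (r - 1)² = 0
Repeated root: r = 1
General solution: y = (C₁ + C₂x)e^x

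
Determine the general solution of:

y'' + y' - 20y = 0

Characteristic equation: r² + r - 20 = 0
Roots: r = 4, -5 (distinct real)
General solution: y = C₁e^(4x) + C₂e^(-5x)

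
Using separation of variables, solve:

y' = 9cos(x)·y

Separating variables and integrating:
ln|y| = 9sin(x) + C

General solution: y = Ce^(9sin(x))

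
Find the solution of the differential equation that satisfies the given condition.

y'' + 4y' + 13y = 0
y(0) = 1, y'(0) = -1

General solution: y = e^(-2x)(C₁cos(3x) + C₂sin(3x))
Complex roots r = -2 ± 3i
Applying ICs: C₁ = 1, C₂ = 1/3
Particular solution: y = e^(-2x)(cos(3x) + (1/3)sin(3x))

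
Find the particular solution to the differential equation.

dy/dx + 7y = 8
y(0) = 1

General solution: y = 8/7 + Ce^(-7x)
Applying y(0) = 1: C = 1 - 8/7 = -1/7
Particular solution: y = 8/7 - (1/7)e^(-7x)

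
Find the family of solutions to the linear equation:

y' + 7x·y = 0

Using integrating factor method:

General solution: y = Ce^(-7x^2/2)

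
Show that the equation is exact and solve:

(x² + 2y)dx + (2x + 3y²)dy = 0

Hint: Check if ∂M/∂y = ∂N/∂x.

Verify exactness: ∂M/∂y = ∂N/∂x ✓
Find F(x,y) such that ∂F/∂x = M, ∂F/∂y = N
Solution: x³/3 + 2xy + y³ = C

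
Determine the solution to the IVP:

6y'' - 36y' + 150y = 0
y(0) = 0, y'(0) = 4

General solution: y = e^(3x)(C₁cos(4x) + C₂sin(4x))
Complex roots r = 3 ± 4i
Applying ICs: C₁ = 0, C₂ = 1
Particular solution: y = e^(3x)(sin(4x))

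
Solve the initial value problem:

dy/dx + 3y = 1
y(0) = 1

General solution: y = 1/3 + Ce^(-3x)
Applying y(0) = 1: C = 1 - 1/3 = 2/3
Particular solution: y = 1/3 + (2/3)e^(-3x)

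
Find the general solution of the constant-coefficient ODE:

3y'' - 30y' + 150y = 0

Characteristic equation: 3r² - 30r + 150 = 0
Divide by 3: r² - 10r + 50 = 0
Roots: r = 5 ± 5i (complex conjugates)
General solution: y = e^(5x)(C₁cos(5x) + C₂sin(5x))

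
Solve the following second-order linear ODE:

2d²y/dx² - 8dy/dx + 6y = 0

Characteristic equation: 2r² - 8r + 6 = 0
Divide by 2: r² - 4r + 3 = 0
Roots: r = 3, 1 (distinct real)
General solution: y = C₁e^(3x) + C₂e^x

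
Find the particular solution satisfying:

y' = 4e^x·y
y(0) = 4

General solution: y = Ce^(4e^x)
Applying IC y(0) = 4:
Particular solution: y = 4e^(4(e^x - 1))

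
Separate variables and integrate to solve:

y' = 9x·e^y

Separating variables and integrating:
-e^(-y) = 9x²/2 + C

General solution: y = -ln(C - 9x²/2)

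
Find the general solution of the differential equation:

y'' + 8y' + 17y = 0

Characteristic equation: r² + 8r + 17 = 0
Roots: r = -4 ± i (complex conjugates)
General solution: y = e^(-4x)(C₁cos(x) + C₂sin(x))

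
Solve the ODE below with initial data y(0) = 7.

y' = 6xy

General solution: y = Ce^(3x²)
Applying IC y(0) = 7:
Particular solution: y = 7e^(3x²)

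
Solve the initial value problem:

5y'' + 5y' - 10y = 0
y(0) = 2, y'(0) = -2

General solution: y = C₁e^x + C₂e^(-2x)
Applying ICs: C₁ = 2/3, C₂ = 4/3
Particular solution: y = (2/3)e^x + (4/3)e^(-2x)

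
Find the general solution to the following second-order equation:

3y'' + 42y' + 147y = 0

Characteristic equation: 3r² + 42r + 147 = 0
Divide by 3: r² + 14r + 49 = 0
Factored: (r + 7)² = 0
Repeated root: r = -7
General solution: y = (C₁ + C₂x)e^(-7x)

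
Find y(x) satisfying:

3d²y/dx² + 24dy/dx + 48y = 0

Characteristic equation: 3r² + 24r + 48 = 0
Divide by 3: r² + 8r + 16 = 0
Factored: (r + 4)² = 0
Repeated root: r = -4
General solution: y = (C₁ + C₂x)e^(-4x)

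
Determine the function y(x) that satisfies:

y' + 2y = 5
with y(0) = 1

General solution: y = 5/2 + Ce^(-2x)
Applying y(0) = 1: C = 1 - 5/2 = -3/2
Particular solution: y = 5/2 - (3/2)e^(-2x)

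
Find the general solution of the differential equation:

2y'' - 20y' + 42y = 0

Characteristic equation: 2r² - 20r + 42 = 0
Divide by 2: r² - 10r + 21 = 0
Roots: r = 7, 3 (distinct real)
General solution: y = C₁e^(7x) + C₂e^(3x)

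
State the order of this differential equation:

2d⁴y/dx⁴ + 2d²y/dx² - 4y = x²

The order is 4 (highest derivative is of order 4).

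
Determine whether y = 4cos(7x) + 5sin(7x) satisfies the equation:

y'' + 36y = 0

Verification:
y'' = -196cos(7x) - 245sin(7x)
y'' + 36y ≠ 0 (frequency mismatch: got 49 instead of 36)

No, it is not a solution.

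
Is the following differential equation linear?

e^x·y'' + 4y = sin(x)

Yes. Linear (y and its derivatives appear to the first power only, no products of y terms)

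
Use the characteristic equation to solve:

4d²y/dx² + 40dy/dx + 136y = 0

Characteristic equation: 4r² + 40r + 136 = 0
Divide by 4: r² + 10r + 34 = 0
Roots: r = -5 ± 3i (complex conjugates)
General solution: y = e^(-5x)(C₁cos(3x) + C₂sin(3x))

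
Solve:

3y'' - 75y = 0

Characteristic equation: 3r² - 75 = 0
Divide by 3: r² - 25 = 0
Roots: r = 5, -5 (distinct real)
General solution: y = C₁e^(5x) + C₂e^(-5x)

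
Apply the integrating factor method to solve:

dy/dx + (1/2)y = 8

Using integrating factor method:

General solution: y = 16 + Ce^(-x/2)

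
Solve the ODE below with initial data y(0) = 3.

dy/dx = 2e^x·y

General solution: y = Ce^(2e^x)
Applying IC y(0) = 3:
Particular solution: y = 3e^(2(e^x - 1))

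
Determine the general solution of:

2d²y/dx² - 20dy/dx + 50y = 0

Characteristic equation: 2r² - 20r + 50 = 0
Divide by 2: r² - 10r + 25 = 0
Factored: (r - 5)² = 0
Repeated root: r = 5
General solution: y = (C₁ + C₂x)e^(5x)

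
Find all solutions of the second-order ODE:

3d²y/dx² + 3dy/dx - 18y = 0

Characteristic equation: 3r² + 3r - 18 = 0
Divide by 3: r² + r - 6 = 0
Roots: r = 2, -3 (distinct real)
General solution: y = C₁e^(2x) + C₂e^(-3x)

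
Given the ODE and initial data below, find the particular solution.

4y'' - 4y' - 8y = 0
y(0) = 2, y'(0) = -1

General solution: y = C₁e^(2x) + C₂e^(-x)
Applying ICs: C₁ = 1/3, C₂ = 5/3
Particular solution: y = (1/3)e^(2x) + (5/3)e^(-x)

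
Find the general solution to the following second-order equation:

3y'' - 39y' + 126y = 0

Characteristic equation: 3r² - 39r + 126 = 0
Divide by 3: r² - 13r + 42 = 0
Roots: r = 6, 7 (distinct real)
General solution: y = C₁e^(6x) + C₂e^(7x)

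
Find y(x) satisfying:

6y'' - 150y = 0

Characteristic equation: 6r² - 150 = 0
Divide by 6: r² - 25 = 0
Roots: r = 5, -5 (distinct real)
General solution: y = C₁e^(5x) + C₂e^(-5x)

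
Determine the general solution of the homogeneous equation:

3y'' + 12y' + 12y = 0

Characteristic equation: 3r² + 12r + 12 = 0
Divide by 3: r² + 4r + 4 = 0
Factored: (r + 2)² = 0
Repeated root: r = -2
General solution: y = (C₁ + C₂x)e^(-2x)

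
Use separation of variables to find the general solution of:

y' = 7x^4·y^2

Separating variables and integrating:
-1/y = 7x^5/5 + C

General solution: y^-1 = (-7/5)x^5 + C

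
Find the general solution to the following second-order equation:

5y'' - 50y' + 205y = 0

Characteristic equation: 5r² - 50r + 205 = 0
Divide by 5: r² - 10r + 41 = 0
Roots: r = 5 ± 4i (complex conjugates)
General solution: y = e^(5x)(C₁cos(4x) + C₂sin(4x))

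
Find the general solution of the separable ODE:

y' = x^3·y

Separating variables and integrating:
ln|y| = x^4/4 + C

General solution: y = Ce^(x^4/4)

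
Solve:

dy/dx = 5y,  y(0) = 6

General solution: y = Ce^(5x)
Applying IC y(0) = 6:
Particular solution: y = 6e^(5x)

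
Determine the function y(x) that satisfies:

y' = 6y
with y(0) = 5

General solution: y = Ce^(6x)
Applying IC y(0) = 5:
Particular solution: y = 5e^(6x)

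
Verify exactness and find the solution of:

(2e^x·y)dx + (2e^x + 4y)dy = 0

Verify exactness: ∂M/∂y = ∂N/∂x ✓
Find F(x,y) such that ∂F/∂x = M, ∂F/∂y = N
Solution: 2e^x·y + 2y² = C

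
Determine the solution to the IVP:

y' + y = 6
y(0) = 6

General solution: y = 6 + Ce^(-x)
Applying y(0) = 6: C = 6 - 6 = 0
Particular solution: y = 6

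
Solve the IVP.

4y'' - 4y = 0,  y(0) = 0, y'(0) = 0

General solution: y = C₁e^x + C₂e^(-x)
Applying ICs: C₁ = 0, C₂ = 0
Particular solution: y = 0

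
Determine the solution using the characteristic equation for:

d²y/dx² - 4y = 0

Characteristic equation: r² - 4 = 0
Roots: r = 2, -2 (distinct real)
General solution: y = C₁e^(2x) + C₂e^(-2x)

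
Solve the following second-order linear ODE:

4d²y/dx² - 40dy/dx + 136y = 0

Characteristic equation: 4r² - 40r + 136 = 0
Divide by 4: r² - 10r + 34 = 0
Roots: r = 5 ± 3i (complex conjugates)
General solution: y = e^(5x)(C₁cos(3x) + C₂sin(3x))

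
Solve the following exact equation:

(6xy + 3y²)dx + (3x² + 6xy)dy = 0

Verify exactness: ∂M/∂y = ∂N/∂x ✓
Find F(x,y) such that ∂F/∂x = M, ∂F/∂y = N
Solution: 3x²y + 3xy² = C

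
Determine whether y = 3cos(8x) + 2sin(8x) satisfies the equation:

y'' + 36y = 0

Verification:
y'' = -192cos(8x) - 128sin(8x)
y'' + 36y ≠ 0 (frequency mismatch: got 64 instead of 36)

No, it is not a solution.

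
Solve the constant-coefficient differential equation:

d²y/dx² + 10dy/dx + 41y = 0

Characteristic equation: r² + 10r + 41 = 0
Roots: r = -5 ± 4i (complex conjugates)
General solution: y = e^(-5x)(C₁cos(4x) + C₂sin(4x))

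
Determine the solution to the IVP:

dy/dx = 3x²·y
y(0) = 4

General solution: y = Ce^(x³)
Applying IC y(0) = 4:
Particular solution: y = 4e^(x³)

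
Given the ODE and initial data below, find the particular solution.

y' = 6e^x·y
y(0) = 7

General solution: y = Ce^(6e^x)
Applying IC y(0) = 7:
Particular solution: y = 7e^(6(e^x - 1))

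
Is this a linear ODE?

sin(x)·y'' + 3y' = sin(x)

Yes. Linear (y and its derivatives appear to the first power only, no products of y terms)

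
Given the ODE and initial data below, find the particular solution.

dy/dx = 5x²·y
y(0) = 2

General solution: y = Ce^(5x³/3)
Applying IC y(0) = 2:
Particular solution: y = 2e^(5x³/3)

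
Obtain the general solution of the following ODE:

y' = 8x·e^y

Separating variables and integrating:
-e^(-y) = 4x² + C

General solution: y = -ln(C - 4x²)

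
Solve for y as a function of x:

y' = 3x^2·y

Separating variables and integrating:
ln|y| = x^3 + C

General solution: y = Ce^(x^3)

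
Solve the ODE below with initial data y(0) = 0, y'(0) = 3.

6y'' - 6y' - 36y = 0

General solution: y = C₁e^(3x) + C₂e^(-2x)
Applying ICs: C₁ = 3/5, C₂ = -3/5
Particular solution: y = (3/5)e^(3x) - (3/5)e^(-2x)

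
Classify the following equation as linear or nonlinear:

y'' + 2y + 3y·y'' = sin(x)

Nonlinear (y·y'' term)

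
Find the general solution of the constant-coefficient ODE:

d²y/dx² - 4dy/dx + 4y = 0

Characteristic equation: r² - 4r + 4 = 0
Factored: (r - 2)² = 0
Repeated root: r = 2
General solution: y = (C₁ + C₂x)e^(2x)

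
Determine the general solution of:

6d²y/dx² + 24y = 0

Characteristic equation: 6r² + 24 = 0
Divide by 6: r² + 4 = 0
Roots: r = ±2i (complex conjugates)
General solution: y = C₁cos(2x) + C₂sin(2x)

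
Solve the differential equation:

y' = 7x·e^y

Separating variables and integrating:
-e^(-y) = 7x²/2 + C

General solution: y = -ln(C - 7x²/2)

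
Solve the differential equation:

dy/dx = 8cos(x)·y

Separating variables and integrating:
ln|y| = 8sin(x) + C

General solution: y = Ce^(8sin(x))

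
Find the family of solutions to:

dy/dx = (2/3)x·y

Separating variables and integrating:
ln|y| = x^2/3 + C

General solution: y = Ce^(x^2/3)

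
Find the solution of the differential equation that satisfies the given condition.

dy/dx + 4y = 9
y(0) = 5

General solution: y = 9/4 + Ce^(-4x)
Applying y(0) = 5: C = 5 - 9/4 = 11/4
Particular solution: y = 9/4 + (11/4)e^(-4x)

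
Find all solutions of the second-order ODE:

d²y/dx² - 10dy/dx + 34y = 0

Characteristic equation: r² - 10r + 34 = 0
Roots: r = 5 ± 3i (complex conjugates)
General solution: y = e^(5x)(C₁cos(3x) + C₂sin(3x))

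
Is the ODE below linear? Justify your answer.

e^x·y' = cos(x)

Yes. Linear (y and its derivatives appear to the first power only, no products of y terms)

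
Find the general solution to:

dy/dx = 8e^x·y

Separating variables and integrating:
ln|y| = 8e^x + C

General solution: y = Ce^(8e^x)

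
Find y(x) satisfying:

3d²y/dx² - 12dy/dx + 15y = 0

Characteristic equation: 3r² - 12r + 15 = 0
Divide by 3: r² - 4r + 5 = 0
Roots: r = 2 ± i (complex conjugates)
General solution: y = e^(2x)(C₁cos(x) + C₂sin(x))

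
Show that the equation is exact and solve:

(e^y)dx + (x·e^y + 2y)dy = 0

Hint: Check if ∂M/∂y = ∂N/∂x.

Verify exactness: ∂M/∂y = ∂N/∂x ✓
Find F(x,y) such that ∂F/∂x = M, ∂F/∂y = N
Solution: x·e^y + y² = C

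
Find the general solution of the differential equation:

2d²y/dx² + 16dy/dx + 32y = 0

Characteristic equation: 2r² + 16r + 32 = 0
Divide by 2: r² + 8r + 16 = 0
Factored: (r + 4)² = 0
Repeated root: r = -4
General solution: y = (C₁ + C₂x)e^(-4x)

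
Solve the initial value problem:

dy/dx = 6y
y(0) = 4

General solution: y = Ce^(6x)
Applying IC y(0) = 4:
Particular solution: y = 4e^(6x)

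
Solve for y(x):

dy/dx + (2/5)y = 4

Using integrating factor method:

General solution: y = 10 + Ce^(-2x/5)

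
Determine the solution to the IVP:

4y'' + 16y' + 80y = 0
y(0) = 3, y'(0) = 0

General solution: y = e^(-2x)(C₁cos(4x) + C₂sin(4x))
Complex roots r = -2 ± 4i
Applying ICs: C₁ = 3, C₂ = 3/2
Particular solution: y = e^(-2x)(3cos(4x) + (3/2)sin(4x))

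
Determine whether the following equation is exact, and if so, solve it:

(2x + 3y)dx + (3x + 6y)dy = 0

Verify exactness: ∂M/∂y = ∂N/∂x ✓
Find F(x,y) such that ∂F/∂x = M, ∂F/∂y = N
Solution: x² + 3xy + 3y² = C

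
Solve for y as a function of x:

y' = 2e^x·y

Separating variables and integrating:
ln|y| = 2e^x + C

General solution: y = Ce^(2e^x)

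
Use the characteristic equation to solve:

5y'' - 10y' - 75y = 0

Characteristic equation: 5r² - 10r - 75 = 0
Divide by 5: r² - 2r - 15 = 0
Roots: r = 5, -3 (distinct real)
General solution: y = C₁e^(5x) + C₂e^(-3x)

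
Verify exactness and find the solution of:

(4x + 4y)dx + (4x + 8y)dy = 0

Verify exactness: ∂M/∂y = ∂N/∂x ✓
Find F(x,y) such that ∂F/∂x = M, ∂F/∂y = N
Solution: 2x² + 4xy + 4y² = C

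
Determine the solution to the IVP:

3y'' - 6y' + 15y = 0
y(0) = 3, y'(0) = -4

General solution: y = e^x(C₁cos(2x) + C₂sin(2x))
Complex roots r = 1 ± 2i
Applying ICs: C₁ = 3, C₂ = -7/2
Particular solution: y = e^x(3cos(2x) - (7/2)sin(2x))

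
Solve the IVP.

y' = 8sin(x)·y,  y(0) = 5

General solution: y = Ce^(-8cos(x))
Applying IC y(0) = 5:
Particular solution: y = 5e^(8(1-cos(x)))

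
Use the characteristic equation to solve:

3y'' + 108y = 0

Characteristic equation: 3r² + 108 = 0
Divide by 3: r² + 36 = 0
Roots: r = ±6i (complex conjugates)
General solution: y = C₁cos(6x) + C₂sin(6x)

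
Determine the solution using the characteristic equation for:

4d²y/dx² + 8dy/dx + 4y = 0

Characteristic equation: 4r² + 8r + 4 = 0
Divide by 4: r² + 2r + 1 = 0
Factored: (r + 1)² = 0
Repeated root: r = -1
General solution: y = (C₁ + C₂x)e^(-x)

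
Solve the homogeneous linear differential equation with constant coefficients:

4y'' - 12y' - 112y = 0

Characteristic equation: 4r² - 12r - 112 = 0
Divide by 4: r² - 3r - 28 = 0
Roots: r = 7, -4 (distinct real)
General solution: y = C₁e^(7x) + C₂e^(-4x)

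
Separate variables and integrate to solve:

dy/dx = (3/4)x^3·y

Separating variables and integrating:
ln|y| = 3x^4/16 + C

General solution: y = Ce^(3x^4/16)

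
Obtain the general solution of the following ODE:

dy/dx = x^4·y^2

Separating variables and integrating:
-1/y = x^5/5 + C

General solution: y^-1 = (-1/5)x^5 + C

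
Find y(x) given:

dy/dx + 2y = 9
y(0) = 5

General solution: y = 9/2 + Ce^(-2x)
Applying y(0) = 5: C = 5 - 9/2 = 1/2
Particular solution: y = 9/2 + (1/2)e^(-2x)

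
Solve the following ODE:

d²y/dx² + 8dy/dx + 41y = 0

Characteristic equation: r² + 8r + 41 = 0
Roots: r = -4 ± 5i (complex conjugates)
General solution: y = e^(-4x)(C₁cos(5x) + C₂sin(5x))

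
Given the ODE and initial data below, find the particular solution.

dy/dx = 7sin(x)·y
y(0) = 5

General solution: y = Ce^(-7cos(x))
Applying IC y(0) = 5:
Particular solution: y = 5e^(7(1-cos(x)))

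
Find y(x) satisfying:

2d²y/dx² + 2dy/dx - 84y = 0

Characteristic equation: 2r² + 2r - 84 = 0
Divide by 2: r² + r - 42 = 0
Roots: r = 6, -7 (distinct real)
General solution: y = C₁e^(6x) + C₂e^(-7x)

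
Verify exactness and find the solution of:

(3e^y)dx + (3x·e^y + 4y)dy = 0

Verify exactness: ∂M/∂y = ∂N/∂x ✓
Find F(x,y) such that ∂F/∂x = M, ∂F/∂y = N
Solution: 3x·e^y + 2y² = C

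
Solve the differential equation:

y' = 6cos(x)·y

Separating variables and integrating:
ln|y| = 6sin(x) + C

General solution: y = Ce^(6sin(x))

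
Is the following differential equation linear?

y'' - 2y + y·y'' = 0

No. Nonlinear (y·y'' term)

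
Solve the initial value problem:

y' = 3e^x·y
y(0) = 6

General solution: y = Ce^(3e^x)
Applying IC y(0) = 6:
Particular solution: y = 6e^(3(e^x - 1))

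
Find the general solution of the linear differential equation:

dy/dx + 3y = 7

Using integrating factor method:

General solution: y = 7/3 + Ce^(-3x)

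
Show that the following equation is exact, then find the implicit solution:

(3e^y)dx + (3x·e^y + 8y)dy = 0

Verify exactness: ∂M/∂y = ∂N/∂x ✓
Find F(x,y) such that ∂F/∂x = M, ∂F/∂y = N
Solution: 3x·e^y + 4y² = C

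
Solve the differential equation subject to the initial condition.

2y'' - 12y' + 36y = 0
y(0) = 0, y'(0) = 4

General solution: y = e^(3x)(C₁cos(3x) + C₂sin(3x))
Complex roots r = 3 ± 3i
Applying ICs: C₁ = 0, C₂ = 4/3
Particular solution: y = e^(3x)((4/3)sin(3x))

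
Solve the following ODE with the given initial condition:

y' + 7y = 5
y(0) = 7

General solution: y = 5/7 + Ce^(-7x)
Applying y(0) = 7: C = 7 - 5/7 = 44/7
Particular solution: y = 5/7 + (44/7)e^(-7x)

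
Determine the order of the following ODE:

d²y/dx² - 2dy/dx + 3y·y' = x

The order is 2 (highest derivative is of order 2).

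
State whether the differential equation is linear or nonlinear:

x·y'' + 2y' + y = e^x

Linear (y and its derivatives appear to the first power only, no products of y terms)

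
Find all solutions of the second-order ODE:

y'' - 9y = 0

Characteristic equation: r² - 9 = 0
Roots: r = 3, -3 (distinct real)
General solution: y = C₁e^(3x) + C₂e^(-3x)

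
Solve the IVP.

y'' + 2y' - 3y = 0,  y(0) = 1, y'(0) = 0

General solution: y = C₁e^x + C₂e^(-3x)
Applying ICs: C₁ = 3/4, C₂ = 1/4
Particular solution: y = (3/4)e^x + (1/4)e^(-3x)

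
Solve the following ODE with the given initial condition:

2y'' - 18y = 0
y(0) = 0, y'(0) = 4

General solution: y = C₁e^(3x) + C₂e^(-3x)
Applying ICs: C₁ = 2/3, C₂ = -2/3
Particular solution: y = (2/3)e^(3x) - (2/3)e^(-3x)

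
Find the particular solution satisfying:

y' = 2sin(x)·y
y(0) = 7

General solution: y = Ce^(-2cos(x))
Applying IC y(0) = 7:
Particular solution: y = 7e^(2(1-cos(x)))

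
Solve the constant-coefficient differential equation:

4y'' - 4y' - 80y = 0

Characteristic equation: 4r² - 4r - 80 = 0
Divide by 4: r² - r - 20 = 0
Roots: r = 5, -4 (distinct real)
General solution: y = C₁e^(5x) + C₂e^(-4x)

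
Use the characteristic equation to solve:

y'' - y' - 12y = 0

Characteristic equation: r² - r - 12 = 0
Roots: r = 4, -3 (distinct real)
General solution: y = C₁e^(4x) + C₂e^(-3x)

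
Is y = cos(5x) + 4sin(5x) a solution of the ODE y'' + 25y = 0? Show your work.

Verification:
y'' = -25cos(5x) - 100sin(5x)
y'' + 25y = 0 ✓

Yes, it is a solution.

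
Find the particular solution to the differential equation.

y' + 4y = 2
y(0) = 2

General solution: y = 1/2 + Ce^(-4x)
Applying y(0) = 2: C = 2 - 1/2 = 3/2
Particular solution: y = 1/2 + (3/2)e^(-4x)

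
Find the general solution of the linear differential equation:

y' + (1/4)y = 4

Using integrating factor method:

General solution: y = 16 + Ce^(-x/4)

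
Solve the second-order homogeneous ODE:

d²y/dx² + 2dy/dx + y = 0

Characteristic equation: r² + 2r + 1 = 0
Factored: (r + 1)² = 0
Repeated root: r = -1
General solution: y = (C₁ + C₂x)e^(-x)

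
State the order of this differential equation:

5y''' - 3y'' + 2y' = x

The order is 3 (highest derivative is of order 3).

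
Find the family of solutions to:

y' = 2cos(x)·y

Separating variables and integrating:
ln|y| = 2sin(x) + C

General solution: y = Ce^(2sin(x))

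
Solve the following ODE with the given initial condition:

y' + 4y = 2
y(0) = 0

General solution: y = 1/2 + Ce^(-4x)
Applying y(0) = 0: C = 0 - 1/2 = -1/2
Particular solution: y = 1/2 - (1/2)e^(-4x)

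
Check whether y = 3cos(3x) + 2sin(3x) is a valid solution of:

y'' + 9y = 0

Verification:
y'' = -27cos(3x) - 18sin(3x)
y'' + 9y = 0 ✓

Yes, it is a solution.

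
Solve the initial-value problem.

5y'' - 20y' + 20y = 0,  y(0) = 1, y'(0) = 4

General solution: y = (C₁ + C₂x)e^(2x)
Repeated root r = 2
Applying ICs: C₁ = 1, C₂ = 2
Particular solution: y = (1 + 2x)e^(2x)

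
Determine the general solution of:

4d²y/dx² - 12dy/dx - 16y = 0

Characteristic equation: 4r² - 12r - 16 = 0
Divide by 4: r² - 3r - 4 = 0
Roots: r = 4, -1 (distinct real)
General solution: y = C₁e^(4x) + C₂e^(-x)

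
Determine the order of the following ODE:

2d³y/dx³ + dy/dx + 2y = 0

The order is 3 (highest derivative is of order 3).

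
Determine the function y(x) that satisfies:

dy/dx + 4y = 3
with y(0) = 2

General solution: y = 3/4 + Ce^(-4x)
Applying y(0) = 2: C = 2 - 3/4 = 5/4
Particular solution: y = 3/4 + (5/4)e^(-4x)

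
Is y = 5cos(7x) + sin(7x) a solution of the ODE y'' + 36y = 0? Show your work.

Verification:
y'' = -245cos(7x) - 49sin(7x)
y'' + 36y ≠ 0 (frequency mismatch: got 49 instead of 36)

No, it is not a solution.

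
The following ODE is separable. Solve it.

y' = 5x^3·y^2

Separating variables and integrating:
-1/y = 5x^4/4 + C

General solution: y^-1 = (-5/4)x^4 + C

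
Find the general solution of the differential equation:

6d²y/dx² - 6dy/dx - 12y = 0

Characteristic equation: 6r² - 6r - 12 = 0
Divide by 6: r² - r - 2 = 0
Roots: r = 2, -1 (distinct real)
General solution: y = C₁e^(2x) + C₂e^(-x)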